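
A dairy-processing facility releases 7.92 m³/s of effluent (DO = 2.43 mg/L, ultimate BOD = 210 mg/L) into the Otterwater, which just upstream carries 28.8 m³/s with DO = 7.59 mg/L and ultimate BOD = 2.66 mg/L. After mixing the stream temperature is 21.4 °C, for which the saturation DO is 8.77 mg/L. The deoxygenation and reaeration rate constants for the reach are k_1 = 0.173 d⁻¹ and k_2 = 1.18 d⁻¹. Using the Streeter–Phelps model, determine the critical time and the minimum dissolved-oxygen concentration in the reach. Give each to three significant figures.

Mixed DO = (28.8×7.59 + 7.92×2.43)/(28.8+7.92) = 237.8/36.72 = 6.477 mg/L.
Mixed L₀ = (28.8×2.66 + 7.92×210)/(36.72) = 1740/36.72 = 47.38 mg/L.
Initial deficit D₀ = C_s − DO₀ = 8.77 − 6.477 = 2.293 mg/L.
t_c = (1/1.007) ln[(1.18/0.173)(1 − 2.293×1.007/(0.173×47.38))] = 0.9930 × ln(4.899) = 1.578 d.
D_c = (0.173/1.18) × 47.38 × e^(−0.173×1.578) = 0.1466 × 47.38 × 0.7611 = 5.287 mg/L.
Minimum DO = 8.77 − 5.287 = 3.483 mg/L.

t_c ≈ 1.58 d; minimum DO ≈ 3.48 mg/L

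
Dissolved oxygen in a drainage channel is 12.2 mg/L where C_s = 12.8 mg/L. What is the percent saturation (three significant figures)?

95.3 % saturation

% saturation = C/C_s × 100 = 12.2/12.8 × 100 = 95.3 %.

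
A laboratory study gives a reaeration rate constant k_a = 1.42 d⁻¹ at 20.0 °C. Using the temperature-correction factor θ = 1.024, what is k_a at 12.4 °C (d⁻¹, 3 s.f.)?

k_a ≈ 1.19 d⁻¹

k_a(T₂) = k_a(T₁) · θ^(T₂−T₁) = 1.42 × 1.024^(12.4−20.0)
= 1.42 × 1.024^-7.60 = 1.42 × 0.8351 = 1.186 d⁻¹.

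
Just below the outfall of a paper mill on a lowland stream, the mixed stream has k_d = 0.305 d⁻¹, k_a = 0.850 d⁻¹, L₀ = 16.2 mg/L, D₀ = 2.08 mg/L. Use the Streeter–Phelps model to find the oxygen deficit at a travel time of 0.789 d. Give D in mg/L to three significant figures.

D ≈ 3.55 mg/L

k_d L₀/(k_a−k_d) = 0.305×16.2/(0.850−0.305) = 4.941/0.5450 = 9.066 mg/L.
e^(−k_d t) = e^(−0.305×0.7890) = 0.7861; e^(−k_a t) = e^(−0.850×0.7890) = 0.5114.
D = 9.066 × (0.7861 − 0.5114) + 2.08 × 0.5114 = 2.491 + 1.064 = 3.555 mg/L.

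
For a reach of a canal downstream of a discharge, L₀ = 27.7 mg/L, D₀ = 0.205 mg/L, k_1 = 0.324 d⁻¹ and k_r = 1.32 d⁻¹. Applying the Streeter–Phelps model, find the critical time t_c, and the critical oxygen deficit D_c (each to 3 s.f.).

t_c = [1/(k_r−k_1)] ln[(k_r/k_1)(1 − D₀(k_r−k_1)/(k_1 L₀))]
= [1/(1.32−0.324)] ln[(1.32/0.324)(1 − 0.205×0.9960/(0.324×27.7))]
= (1/0.9960) ln[4.074 × 0.9772] = 1.004 × ln(3.981) = 1.004 × 1.382 = 1.387 d.
L(t_c) = L₀ e^(−k_1 t_c) = 27.7 × 0.6380 = 17.67 mg/L, and at the critical point k_r D_c = k_1 L, so D_c = (0.324/1.32) × 17.67 = 4.338 mg/L.

t_c ≈ 1.39 d; D_c ≈ 4.34 mg/L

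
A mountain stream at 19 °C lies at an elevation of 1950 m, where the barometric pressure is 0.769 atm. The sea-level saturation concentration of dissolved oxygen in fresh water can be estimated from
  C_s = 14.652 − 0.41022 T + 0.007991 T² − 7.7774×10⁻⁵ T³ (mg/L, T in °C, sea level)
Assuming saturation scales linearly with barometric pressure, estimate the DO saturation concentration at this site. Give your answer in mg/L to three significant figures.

C_s ≈ 7.08 mg/L

At sea level: C_s = 14.652 − 0.41022×19 + 0.007991×19² − 7.7774×10⁻⁵×19³ = 9.209 mg/L.
Pressure correction: C_s' = 9.209 × 0.769 = 7.082 mg/L.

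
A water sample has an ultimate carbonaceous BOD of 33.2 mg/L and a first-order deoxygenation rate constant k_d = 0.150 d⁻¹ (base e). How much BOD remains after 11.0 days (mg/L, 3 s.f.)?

L_t = L₀ e^(−k_d t) = 33.2 × e^(−0.150×11.0) = 33.2 × 0.1920 = 6.376 mg/L.

L ≈ 6.38 mg/L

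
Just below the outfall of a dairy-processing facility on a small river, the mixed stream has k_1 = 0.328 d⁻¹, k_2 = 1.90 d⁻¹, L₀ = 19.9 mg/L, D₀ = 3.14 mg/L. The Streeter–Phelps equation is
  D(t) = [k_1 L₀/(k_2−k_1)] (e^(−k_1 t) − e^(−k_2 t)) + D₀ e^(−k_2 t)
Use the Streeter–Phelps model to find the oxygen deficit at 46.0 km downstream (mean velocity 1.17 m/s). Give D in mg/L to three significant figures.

Travel time t = x/v = 46.0 km / (1.17 m/s) = 46000 m / 1.17 m/s = 39320 s = 0.4550 d.
k_1 L₀/(k_2−k_1) = 0.328×19.9/(1.90−0.328) = 6.527/1.572 = 4.152 mg/L.
e^(−k_1 t) = e^(−0.328×0.4550) = 0.8613; e^(−k_2 t) = e^(−1.90×0.4550) = 0.4212.
D = 4.152 × (0.8613 − 0.4212) + 3.14 × 0.4212 = 1.827 + 1.323 = 3.150 mg/L.

D ≈ 3.15 mg/L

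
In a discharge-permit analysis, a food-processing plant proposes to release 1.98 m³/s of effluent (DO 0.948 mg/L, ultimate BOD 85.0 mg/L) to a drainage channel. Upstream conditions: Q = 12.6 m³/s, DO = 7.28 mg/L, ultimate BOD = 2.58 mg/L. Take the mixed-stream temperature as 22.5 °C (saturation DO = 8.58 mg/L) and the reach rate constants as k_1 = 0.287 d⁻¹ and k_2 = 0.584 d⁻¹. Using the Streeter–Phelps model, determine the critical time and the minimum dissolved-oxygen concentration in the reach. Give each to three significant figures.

Mixed DO = (12.6×7.28 + 1.98×0.948)/(12.6+1.98) = 93.61/14.58 = 6.420 mg/L.
Mixed L₀ = (12.6×2.58 + 1.98×85.0)/(14.58) = 200.8/14.58 = 13.77 mg/L.
Initial deficit D₀ = C_s − DO₀ = 8.58 − 6.420 = 2.160 mg/L.
t_c = (1/0.2970) ln[(0.584/0.287)(1 − 2.160×0.2970/(0.287×13.77))] = 3.367 × ln(1.705) = 1.796 d.
D_c = (0.287/0.584) × 13.77 × e^(−0.287×1.796) = 0.4914 × 13.77 × 0.5973 = 4.043 mg/L.
Minimum DO = 8.58 − 4.043 = 4.537 mg/L.

t_c ≈ 1.80 d; minimum DO ≈ 4.54 mg/L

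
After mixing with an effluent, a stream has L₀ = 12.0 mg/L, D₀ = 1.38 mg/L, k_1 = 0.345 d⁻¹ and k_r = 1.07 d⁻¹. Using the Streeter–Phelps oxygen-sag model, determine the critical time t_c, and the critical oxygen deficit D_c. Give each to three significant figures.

t_c ≈ 1.18 d; D_c ≈ 2.58 mg/L

t_c = [1/(k_r−k_1)] ln[(k_r/k_1)(1 − D₀(k_r−k_1)/(k_1 L₀))]
= [1/(1.07−0.345)] ln[(1.07/0.345)(1 − 1.38×0.7250/(0.345×12.0))]
= (1/0.7250) ln[3.101 × 0.7583] = 1.379 × ln(2.352) = 1.379 × 0.8552 = 1.180 d.
D_c = (k_1/k_r) L₀ e^(−k_1 t_c) = (0.345/1.07) × 12.0 × e^(−0.345×1.180) = 0.3224 × 12.0 × 0.6657 = 2.576 mg/L.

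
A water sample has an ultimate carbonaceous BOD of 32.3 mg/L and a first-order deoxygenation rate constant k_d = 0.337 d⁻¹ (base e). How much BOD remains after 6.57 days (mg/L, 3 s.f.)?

L ≈ 3.53 mg/L

L_t = L₀ e^(−k_d t) = 32.3 × e^(−0.337×6.57) = 32.3 × 0.1093 = 3.529 mg/L.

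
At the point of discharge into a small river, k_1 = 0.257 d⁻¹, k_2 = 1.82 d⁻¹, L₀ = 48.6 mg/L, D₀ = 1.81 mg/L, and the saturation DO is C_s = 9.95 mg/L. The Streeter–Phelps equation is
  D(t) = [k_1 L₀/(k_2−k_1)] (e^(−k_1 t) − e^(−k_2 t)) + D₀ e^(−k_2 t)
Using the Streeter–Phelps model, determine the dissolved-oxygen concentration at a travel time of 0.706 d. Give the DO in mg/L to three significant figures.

k_1 L₀/(k_2−k_1) = 0.257×48.6/(1.82−0.257) = 12.49/1.563 = 7.991 mg/L.
e^(−k_1 t) = e^(−0.257×0.7060) = 0.8341; e^(−k_2 t) = e^(−1.82×0.7060) = 0.2767.
D = 7.991 × (0.8341 − 0.2767) + 1.81 × 0.2767 = 4.454 + 0.5008 = 4.955 mg/L.
DO = C_s − D = 9.95 − 4.955 = 4.995 mg/L.

DO ≈ 4.99 mg/L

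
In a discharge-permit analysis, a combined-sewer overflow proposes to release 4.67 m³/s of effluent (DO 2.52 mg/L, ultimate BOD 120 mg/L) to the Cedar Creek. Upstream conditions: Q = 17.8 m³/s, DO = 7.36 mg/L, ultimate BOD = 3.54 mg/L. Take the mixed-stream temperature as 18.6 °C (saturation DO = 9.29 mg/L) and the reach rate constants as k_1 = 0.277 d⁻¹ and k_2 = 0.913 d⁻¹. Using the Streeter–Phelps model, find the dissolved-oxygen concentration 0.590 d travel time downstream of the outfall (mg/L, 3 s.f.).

Mixed DO = (17.8×7.36 + 4.67×2.52)/(17.8+4.67) = 142.8/22.47 = 6.354 mg/L.
Mixed L₀ = (17.8×3.54 + 4.67×120)/(22.47) = 623.4/22.47 = 27.74 mg/L.
Initial deficit D₀ = C_s − DO₀ = 9.29 − 6.354 = 2.936 mg/L.
D(0.590) = [0.277×27.74/(0.913−0.277)](e^(−0.277×0.590) − e^(−0.913×0.590)) + 2.936 e^(−0.913×0.590)
= 12.08 × (0.8492 − 0.5835) + 2.936 × 0.5835 = 4.924 mg/L.
DO = 9.29 − 4.924 = 4.366 mg/L.

DO ≈ 4.37 mg/L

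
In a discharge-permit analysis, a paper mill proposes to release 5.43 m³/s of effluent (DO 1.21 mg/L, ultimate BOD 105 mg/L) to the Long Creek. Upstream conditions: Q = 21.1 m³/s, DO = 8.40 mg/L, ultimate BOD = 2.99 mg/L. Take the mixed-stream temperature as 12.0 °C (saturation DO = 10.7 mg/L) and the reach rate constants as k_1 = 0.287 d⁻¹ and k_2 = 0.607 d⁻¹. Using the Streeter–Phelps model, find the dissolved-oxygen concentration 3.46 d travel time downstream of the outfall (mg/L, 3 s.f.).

DO ≈ 4.93 mg/L

Mixed DO = (21.1×8.40 + 5.43×1.21)/(21.1+5.43) = 183.8/26.53 = 6.928 mg/L.
Mixed L₀ = (21.1×2.99 + 5.43×105)/(26.53) = 633.2/26.53 = 23.87 mg/L.
Initial deficit D₀ = C_s − DO₀ = 10.7 − 6.928 = 3.772 mg/L.
D(3.46) = [0.287×23.87/(0.607−0.287)](e^(−0.287×3.46) − e^(−0.607×3.46)) + 3.772 e^(−0.607×3.46)
= 21.41 × (0.3705 − 0.1224) + 3.772 × 0.1224 = 5.771 mg/L.
DO = 10.7 − 5.771 = 4.929 mg/L.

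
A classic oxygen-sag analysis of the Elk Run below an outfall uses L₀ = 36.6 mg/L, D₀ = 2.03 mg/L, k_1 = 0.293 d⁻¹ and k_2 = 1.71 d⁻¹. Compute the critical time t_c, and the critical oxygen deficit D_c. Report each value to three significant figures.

At the critical point dD/dt = 0, so k_1 L₀ e^(−k_1 t) = k_2 D. Substituting D(t) from the Streeter–Phelps equation and solving for t gives
t_c = ln[(k_2/k_1)(1 − D₀(k_2−k_1)/(k_1 L₀))] / (k_2−k_1).
Here k_2−k_1 = 1.417 d⁻¹ and 1 − D₀(k_2−k_1)/(k_1 L₀) = 1 − 2.03×1.417/(0.293×36.6) = 0.7318, so
t_c = ln(5.836 × 0.7318) / 1.417 = 1.452 / 1.417 = 1.025 d.
L(t_c) = L₀ e^(−k_1 t_c) = 36.6 × 0.7407 = 27.11 mg/L, and at the critical point k_2 D_c = k_1 L, so D_c = (0.293/1.71) × 27.11 = 4.645 mg/L.

t_c ≈ 1.02 d; D_c ≈ 4.64 mg/L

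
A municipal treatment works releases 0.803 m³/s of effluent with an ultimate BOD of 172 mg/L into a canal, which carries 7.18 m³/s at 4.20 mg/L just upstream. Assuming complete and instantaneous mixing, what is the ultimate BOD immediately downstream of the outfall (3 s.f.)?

Flow-weighted mixing: C = (Q_r C_r + Q_w C_w)/(Q_r + Q_w)
= (7.18×4.20 + 0.803×172)/(7.18 + 0.803) = 168.3/7.983 = 21.08 mg/L.

21.1 mg/L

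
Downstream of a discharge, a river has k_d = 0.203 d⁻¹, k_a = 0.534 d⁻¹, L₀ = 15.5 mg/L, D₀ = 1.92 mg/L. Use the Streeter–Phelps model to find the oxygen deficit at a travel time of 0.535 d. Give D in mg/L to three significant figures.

D ≈ 2.83 mg/L

k_d L₀/(k_a−k_d) = 0.203×15.5/(0.534−0.203) = 3.147/0.3310 = 9.506 mg/L.
e^(−k_d t) = e^(−0.203×0.5350) = 0.8971; e^(−k_a t) = e^(−0.534×0.5350) = 0.7515.
D = 9.506 × (0.8971 − 0.7515) + 1.92 × 0.7515 = 1.384 + 1.443 = 2.827 mg/L.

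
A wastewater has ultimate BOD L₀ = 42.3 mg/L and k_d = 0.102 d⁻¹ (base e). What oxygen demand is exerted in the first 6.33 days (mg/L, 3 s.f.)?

y ≈ 20.1 mg/L

y_t = L₀(1 − e^(−k_d t)) = 42.3 × (1 − e^(−0.102×6.33))
= 42.3 × (1 − 0.5243) = 42.3 × 0.4757 = 20.12 mg/L.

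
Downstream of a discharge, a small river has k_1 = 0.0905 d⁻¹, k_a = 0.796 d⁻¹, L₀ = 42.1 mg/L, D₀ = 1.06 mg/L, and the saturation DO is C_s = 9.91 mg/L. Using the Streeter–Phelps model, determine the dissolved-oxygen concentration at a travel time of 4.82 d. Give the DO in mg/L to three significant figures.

k_1 L₀/(k_a−k_1) = 0.0905×42.1/(0.796−0.0905) = 3.810/0.7055 = 5.400 mg/L.
e^(−k_1 t) = e^(−0.0905×4.820) = 0.6465; e^(−k_a t) = e^(−0.796×4.820) = 0.02156.
D = 5.400 × (0.6465 − 0.02156) + 1.06 × 0.02156 = 3.375 + 0.02286 = 3.398 mg/L.
DO = C_s − D = 9.91 − 3.398 = 6.512 mg/L.

DO ≈ 6.51 mg/L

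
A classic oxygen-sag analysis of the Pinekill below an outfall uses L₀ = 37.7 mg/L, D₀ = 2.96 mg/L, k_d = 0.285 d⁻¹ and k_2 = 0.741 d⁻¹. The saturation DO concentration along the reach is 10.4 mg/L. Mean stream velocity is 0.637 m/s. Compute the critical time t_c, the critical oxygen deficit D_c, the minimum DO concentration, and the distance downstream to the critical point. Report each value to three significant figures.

With k_2/k_d = 2.600 and 1 − D₀(k_2−k_d)/(k_d L₀) = 0.8744,
t_c = ln(2.600 × 0.8744) / (0.741 − 0.285) = ln(2.273) / 0.4560 = 0.8213/0.4560 = 1.801 d.
L(t_c) = L₀ e^(−k_d t_c) = 37.7 × 0.5985 = 22.56 mg/L, and at the critical point k_2 D_c = k_d L, so D_c = (0.285/0.741) × 22.56 = 8.679 mg/L.
Minimum DO = C_s − D_c = 10.4 − 8.679 = 1.721 mg/L.
x_c = v t_c = 0.637 m/s × 1.801 d × 86400 s/d = 99120 m ≈ 99.1 km.

t_c ≈ 1.80 d; D_c ≈ 8.68 mg/L; min DO ≈ 1.72 mg/L; x_c ≈ 99.1 km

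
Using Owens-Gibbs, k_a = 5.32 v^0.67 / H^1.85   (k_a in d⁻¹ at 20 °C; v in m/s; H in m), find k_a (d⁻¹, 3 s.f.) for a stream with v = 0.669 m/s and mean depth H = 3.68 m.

k_a = 5.32 × 0.669^0.67 / 3.68^1.85 = 5.32 × 0.7639 / 11.14 = 0.3649 d⁻¹.

k_a ≈ 0.365 d⁻¹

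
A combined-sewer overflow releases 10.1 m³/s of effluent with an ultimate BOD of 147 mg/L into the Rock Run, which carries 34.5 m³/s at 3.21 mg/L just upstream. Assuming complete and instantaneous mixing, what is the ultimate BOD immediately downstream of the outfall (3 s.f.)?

35.8 mg/L

Flow-weighted mixing: C = (Q_r C_r + Q_w C_w)/(Q_r + Q_w)
= (34.5×3.21 + 10.1×147)/(34.5 + 10.1) = 1595/44.60 = 35.77 mg/L.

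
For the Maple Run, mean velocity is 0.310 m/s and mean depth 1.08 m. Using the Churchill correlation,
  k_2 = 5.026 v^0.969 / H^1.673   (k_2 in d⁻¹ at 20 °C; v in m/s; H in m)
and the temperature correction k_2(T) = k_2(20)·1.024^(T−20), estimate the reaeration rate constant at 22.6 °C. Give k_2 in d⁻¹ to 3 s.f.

k_2 ≈ 1.51 d⁻¹

k_2(20) = 5.026 × 0.310^0.969 / 1.08^1.673 = 5.026 × 0.3215 / 1.137 = 1.420 d⁻¹.
k_2(22.6) = 1.420 × 1.024^(22.6−20) = 1.420 × 1.064 = 1.511 d⁻¹.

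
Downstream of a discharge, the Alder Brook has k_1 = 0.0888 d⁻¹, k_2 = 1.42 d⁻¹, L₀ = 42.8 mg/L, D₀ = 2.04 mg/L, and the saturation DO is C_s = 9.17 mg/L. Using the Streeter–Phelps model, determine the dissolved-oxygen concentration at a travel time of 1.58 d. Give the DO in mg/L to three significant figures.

DO ≈ 6.78 mg/L

k_1 L₀/(k_2−k_1) = 0.0888×42.8/(1.42−0.0888) = 3.801/1.331 = 2.855 mg/L.
e^(−k_1 t) = e^(−0.0888×1.580) = 0.8691; e^(−k_2 t) = e^(−1.42×1.580) = 0.1061.
D = 2.855 × (0.8691 − 0.1061) + 2.04 × 0.1061 = 2.178 + 0.2164 = 2.395 mg/L.
DO = C_s − D = 9.17 − 2.395 = 6.775 mg/L.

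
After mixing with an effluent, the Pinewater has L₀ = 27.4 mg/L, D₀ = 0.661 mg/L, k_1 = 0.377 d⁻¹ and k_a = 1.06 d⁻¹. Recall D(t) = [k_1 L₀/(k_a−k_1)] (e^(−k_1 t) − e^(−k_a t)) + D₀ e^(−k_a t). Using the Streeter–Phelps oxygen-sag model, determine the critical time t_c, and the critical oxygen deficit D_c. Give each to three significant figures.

With k_a/k_1 = 2.812 and 1 − D₀(k_a−k_1)/(k_1 L₀) = 0.9563,
t_c = ln(2.812 × 0.9563) / (1.06 − 0.377) = ln(2.689) / 0.6830 = 0.9891/0.6830 = 1.448 d.
L(t_c) = L₀ e^(−k_1 t_c) = 27.4 × 0.5793 = 15.87 mg/L, and at the critical point k_a D_c = k_1 L, so D_c = (0.377/1.06) × 15.87 = 5.645 mg/L.

t_c ≈ 1.45 d; D_c ≈ 5.65 mg/L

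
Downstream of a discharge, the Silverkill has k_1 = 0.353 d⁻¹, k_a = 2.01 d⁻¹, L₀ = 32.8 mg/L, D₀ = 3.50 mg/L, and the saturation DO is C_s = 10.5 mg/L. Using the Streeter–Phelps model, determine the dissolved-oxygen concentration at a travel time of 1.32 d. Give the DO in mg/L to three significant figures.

k_1 L₀/(k_a−k_1) = 0.353×32.8/(2.01−0.353) = 11.58/1.657 = 6.988 mg/L.
e^(−k_1 t) = e^(−0.353×1.320) = 0.6275; e^(−k_a t) = e^(−2.01×1.320) = 0.07043.
D = 6.988 × (0.6275 − 0.07043) + 3.50 × 0.07043 = 3.893 + 0.2465 = 4.139 mg/L.
DO = C_s − D = 10.5 − 4.139 = 6.361 mg/L.

DO ≈ 6.36 mg/L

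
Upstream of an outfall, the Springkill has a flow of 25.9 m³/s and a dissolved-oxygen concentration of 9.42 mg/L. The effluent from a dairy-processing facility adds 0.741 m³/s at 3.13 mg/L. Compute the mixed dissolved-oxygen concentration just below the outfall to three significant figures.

9.25 mg/L

Flow-weighted mixing: C = (Q_r C_r + Q_w C_w)/(Q_r + Q_w)
= (25.9×9.42 + 0.741×3.13)/(25.9 + 0.741) = 246.3/26.64 = 9.245 mg/L.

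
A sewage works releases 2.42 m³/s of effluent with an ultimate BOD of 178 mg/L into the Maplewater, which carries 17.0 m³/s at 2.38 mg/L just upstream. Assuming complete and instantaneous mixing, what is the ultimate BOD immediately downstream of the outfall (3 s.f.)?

Flow-weighted mixing: C = (Q_r C_r + Q_w C_w)/(Q_r + Q_w)
= (17.0×2.38 + 2.42×178)/(17.0 + 2.42) = 471.2/19.42 = 24.26 mg/L.

24.3 mg/L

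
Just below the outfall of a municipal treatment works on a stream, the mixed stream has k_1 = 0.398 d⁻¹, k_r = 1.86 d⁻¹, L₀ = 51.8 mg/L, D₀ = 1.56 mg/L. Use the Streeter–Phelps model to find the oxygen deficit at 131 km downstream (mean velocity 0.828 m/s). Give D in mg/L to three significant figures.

Travel time t = x/v = 131 km / (0.828 m/s) = 131000 m / 0.828 m/s = 158200 s = 1.831 d.
k_1 L₀/(k_r−k_1) = 0.398×51.8/(1.86−0.398) = 20.62/1.462 = 14.10 mg/L.
e^(−k_1 t) = e^(−0.398×1.831) = 0.4825; e^(−k_r t) = e^(−1.86×1.831) = 0.03317.
D = 14.10 × (0.4825 − 0.03317) + 1.56 × 0.03317 = 6.336 + 0.05175 = 6.388 mg/L.

D ≈ 6.39 mg/L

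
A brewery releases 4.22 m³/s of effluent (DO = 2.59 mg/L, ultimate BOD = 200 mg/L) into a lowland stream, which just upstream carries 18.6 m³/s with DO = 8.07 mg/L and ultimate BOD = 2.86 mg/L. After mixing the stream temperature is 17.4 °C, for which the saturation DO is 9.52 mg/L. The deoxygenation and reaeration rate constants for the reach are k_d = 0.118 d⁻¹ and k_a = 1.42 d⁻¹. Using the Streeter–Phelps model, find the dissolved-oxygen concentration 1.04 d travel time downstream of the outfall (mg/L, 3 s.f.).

Mixed DO = (18.6×8.07 + 4.22×2.59)/(18.6+4.22) = 161.0/22.82 = 7.057 mg/L.
Mixed L₀ = (18.6×2.86 + 4.22×200)/(22.82) = 897.2/22.82 = 39.32 mg/L.
Initial deficit D₀ = C_s − DO₀ = 9.52 − 7.057 = 2.463 mg/L.
D(1.04) = [0.118×39.32/(1.42−0.118)](e^(−0.118×1.04) − e^(−1.42×1.04)) + 2.463 e^(−1.42×1.04)
= 3.563 × (0.8845 − 0.2284) + 2.463 × 0.2284 = 2.901 mg/L.
DO = 9.52 − 2.901 = 6.619 mg/L.

DO ≈ 6.62 mg/L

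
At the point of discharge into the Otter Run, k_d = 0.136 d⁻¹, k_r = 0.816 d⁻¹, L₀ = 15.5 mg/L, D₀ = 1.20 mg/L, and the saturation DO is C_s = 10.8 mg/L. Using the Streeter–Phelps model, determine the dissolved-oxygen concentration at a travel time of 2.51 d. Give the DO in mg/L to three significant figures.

DO ≈ 8.84 mg/L

k_d L₀/(k_r−k_d) = 0.136×15.5/(0.816−0.136) = 2.108/0.6800 = 3.100 mg/L.
e^(−k_d t) = e^(−0.136×2.510) = 0.7108; e^(−k_r t) = e^(−0.816×2.510) = 0.1290.
D = 3.100 × (0.7108 − 0.1290) + 1.20 × 0.1290 = 1.804 + 0.1548 = 1.958 mg/L.
DO = C_s − D = 10.8 − 1.958 = 8.842 mg/L.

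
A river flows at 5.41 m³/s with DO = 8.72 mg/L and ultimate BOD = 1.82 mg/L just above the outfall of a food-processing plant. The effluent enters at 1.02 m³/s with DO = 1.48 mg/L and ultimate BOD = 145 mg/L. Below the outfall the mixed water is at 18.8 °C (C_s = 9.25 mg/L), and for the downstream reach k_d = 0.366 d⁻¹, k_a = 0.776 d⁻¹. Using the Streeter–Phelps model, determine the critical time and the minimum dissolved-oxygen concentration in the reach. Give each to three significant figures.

Mixed DO = (5.41×8.72 + 1.02×1.48)/(5.41+1.02) = 48.68/6.430 = 7.572 mg/L.
Mixed L₀ = (5.41×1.82 + 1.02×145)/(6.430) = 157.7/6.430 = 24.53 mg/L.
Initial deficit D₀ = C_s − DO₀ = 9.25 − 7.572 = 1.678 mg/L.
t_c = (1/0.4100) ln[(0.776/0.366)(1 − 1.678×0.4100/(0.366×24.53))] = 2.439 × ln(1.958) = 1.638 d.
D_c = (0.366/0.776) × 24.53 × e^(−0.366×1.638) = 0.4716 × 24.53 × 0.5490 = 6.352 mg/L.
Minimum DO = 9.25 − 6.352 = 2.898 mg/L.

t_c ≈ 1.64 d; minimum DO ≈ 2.90 mg/L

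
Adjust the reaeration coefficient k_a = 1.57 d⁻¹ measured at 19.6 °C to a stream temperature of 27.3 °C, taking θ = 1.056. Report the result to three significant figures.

k_a ≈ 2.39 d⁻¹

k_a(T₂) = k_a(T₁) · θ^(T₂−T₁) = 1.57 × 1.056^(27.3−19.6)
= 1.57 × 1.056^7.70 = 1.57 × 1.521 = 2.388 d⁻¹.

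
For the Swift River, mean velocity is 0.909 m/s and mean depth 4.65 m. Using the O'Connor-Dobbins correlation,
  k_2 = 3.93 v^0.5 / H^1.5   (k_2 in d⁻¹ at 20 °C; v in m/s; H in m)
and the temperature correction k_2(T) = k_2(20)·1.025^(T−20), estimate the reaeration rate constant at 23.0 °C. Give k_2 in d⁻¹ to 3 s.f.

k_2(20) = 3.93 × 0.909^0.5 / 4.65^1.5 = 3.93 × 0.9534 / 10.03 = 0.3737 d⁻¹.
k_2(23.0) = 0.3737 × 1.025^(23.0−20) = 0.3737 × 1.077 = 0.4024 d⁻¹.

k_2 ≈ 0.402 d⁻¹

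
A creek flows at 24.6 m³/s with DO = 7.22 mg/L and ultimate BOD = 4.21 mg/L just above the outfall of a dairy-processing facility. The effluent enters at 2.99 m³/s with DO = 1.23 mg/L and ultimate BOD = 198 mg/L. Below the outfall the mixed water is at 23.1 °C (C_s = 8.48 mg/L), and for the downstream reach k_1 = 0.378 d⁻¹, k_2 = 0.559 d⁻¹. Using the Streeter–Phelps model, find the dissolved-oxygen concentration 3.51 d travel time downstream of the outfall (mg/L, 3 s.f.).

DO ≈ 1.64 mg/L

Mixed DO = (24.6×7.22 + 2.99×1.23)/(24.6+2.99) = 181.3/27.59 = 6.571 mg/L.
Mixed L₀ = (24.6×4.21 + 2.99×198)/(27.59) = 695.6/27.59 = 25.21 mg/L.
Initial deficit D₀ = C_s − DO₀ = 8.48 − 6.571 = 1.909 mg/L.
D(3.51) = [0.378×25.21/(0.559−0.378)](e^(−0.378×3.51) − e^(−0.559×3.51)) + 1.909 e^(−0.559×3.51)
= 52.65 × (0.2653 − 0.1406) + 1.909 × 0.1406 = 6.837 mg/L.
DO = 8.48 − 6.837 = 1.643 mg/L.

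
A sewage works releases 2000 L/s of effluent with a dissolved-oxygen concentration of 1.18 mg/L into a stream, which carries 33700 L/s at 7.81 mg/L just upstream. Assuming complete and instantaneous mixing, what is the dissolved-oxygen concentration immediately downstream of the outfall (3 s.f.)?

Flow-weighted mixing: C = (Q_r C_r + Q_w C_w)/(Q_r + Q_w)
= (33700×7.81 + 2000×1.18)/(33700 + 2000) = 265600/35700 = 7.439 mg/L.

7.44 mg/L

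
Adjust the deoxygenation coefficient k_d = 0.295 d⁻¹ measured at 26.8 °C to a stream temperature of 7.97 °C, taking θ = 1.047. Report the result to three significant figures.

k_d(T₂) = k_d(T₁) · θ^(T₂−T₁) = 0.295 × 1.047^(7.97−26.8)
= 0.295 × 1.047^-18.8 = 0.295 × 0.4211 = 0.1242 d⁻¹.

k_d ≈ 0.124 d⁻¹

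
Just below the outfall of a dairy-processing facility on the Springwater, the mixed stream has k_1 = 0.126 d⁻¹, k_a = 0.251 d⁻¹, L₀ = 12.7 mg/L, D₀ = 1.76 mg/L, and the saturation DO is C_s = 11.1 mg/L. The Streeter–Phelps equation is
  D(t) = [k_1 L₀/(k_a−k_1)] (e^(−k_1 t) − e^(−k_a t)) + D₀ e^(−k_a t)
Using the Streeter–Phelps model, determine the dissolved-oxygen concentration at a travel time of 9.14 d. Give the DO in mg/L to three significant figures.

k_1 L₀/(k_a−k_1) = 0.126×12.7/(0.251−0.126) = 1.600/0.1250 = 12.80 mg/L.
e^(−k_1 t) = e^(−0.126×9.140) = 0.3161; e^(−k_a t) = e^(−0.251×9.140) = 0.1008.
D = 12.80 × (0.3161 − 0.1008) + 1.76 × 0.1008 = 2.756 + 0.1775 = 2.933 mg/L.
DO = C_s − D = 11.1 − 2.933 = 8.167 mg/L.

DO ≈ 8.17 mg/L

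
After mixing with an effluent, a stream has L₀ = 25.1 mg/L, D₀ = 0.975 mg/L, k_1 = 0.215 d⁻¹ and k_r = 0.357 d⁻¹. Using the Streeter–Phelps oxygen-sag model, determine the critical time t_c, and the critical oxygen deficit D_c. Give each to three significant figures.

With k_r/k_1 = 1.660 and 1 − D₀(k_r−k_1)/(k_1 L₀) = 0.9743,
t_c = ln(1.660 × 0.9743) / (0.357 − 0.215) = ln(1.618) / 0.1420 = 0.4811/0.1420 = 3.388 d.
L(t_c) = L₀ e^(−k_1 t_c) = 25.1 × 0.4827 = 12.11 mg/L, and at the critical point k_r D_c = k_1 L, so D_c = (0.215/0.357) × 12.11 = 7.296 mg/L.

t_c ≈ 3.39 d; D_c ≈ 7.30 mg/L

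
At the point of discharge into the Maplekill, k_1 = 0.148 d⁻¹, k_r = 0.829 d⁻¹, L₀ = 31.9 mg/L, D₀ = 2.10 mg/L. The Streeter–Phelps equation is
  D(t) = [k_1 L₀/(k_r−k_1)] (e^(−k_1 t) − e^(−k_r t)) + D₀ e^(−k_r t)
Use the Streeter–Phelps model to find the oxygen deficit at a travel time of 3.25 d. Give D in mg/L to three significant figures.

D ≈ 3.96 mg/L

k_1 L₀/(k_r−k_1) = 0.148×31.9/(0.829−0.148) = 4.721/0.6810 = 6.933 mg/L.
e^(−k_1 t) = e^(−0.148×3.250) = 0.6182; e^(−k_r t) = e^(−0.829×3.250) = 0.06759.
D = 6.933 × (0.6182 − 0.06759) + 2.10 × 0.06759 = 3.817 + 0.1419 = 3.959 mg/L.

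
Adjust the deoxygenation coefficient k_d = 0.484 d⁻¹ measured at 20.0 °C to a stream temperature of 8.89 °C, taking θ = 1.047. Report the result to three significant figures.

k_d ≈ 0.291 d⁻¹

k_d(T₂) = k_d(T₁) · θ^(T₂−T₁) = 0.484 × 1.047^(8.89−20.0)
= 0.484 × 1.047^-11.1 = 0.484 × 0.6003 = 0.2906 d⁻¹.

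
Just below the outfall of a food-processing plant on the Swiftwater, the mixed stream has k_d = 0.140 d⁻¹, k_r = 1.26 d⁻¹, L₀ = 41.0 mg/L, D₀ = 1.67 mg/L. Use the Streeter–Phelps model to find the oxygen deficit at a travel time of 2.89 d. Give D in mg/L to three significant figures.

D ≈ 3.33 mg/L

k_d L₀/(k_r−k_d) = 0.140×41.0/(1.26−0.140) = 5.740/1.120 = 5.125 mg/L.
e^(−k_d t) = e^(−0.140×2.890) = 0.6672; e^(−k_r t) = e^(−1.26×2.890) = 0.02622.
D = 5.125 × (0.6672 − 0.02622) + 1.67 × 0.02622 = 3.285 + 0.04378 = 3.329 mg/L.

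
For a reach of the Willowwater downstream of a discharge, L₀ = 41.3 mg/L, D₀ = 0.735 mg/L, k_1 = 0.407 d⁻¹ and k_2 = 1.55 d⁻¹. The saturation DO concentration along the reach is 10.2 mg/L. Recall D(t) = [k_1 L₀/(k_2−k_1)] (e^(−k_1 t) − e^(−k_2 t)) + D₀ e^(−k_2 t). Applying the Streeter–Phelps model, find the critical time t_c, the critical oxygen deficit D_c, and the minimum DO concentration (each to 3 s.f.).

With k_2/k_1 = 3.808 and 1 − D₀(k_2−k_1)/(k_1 L₀) = 0.9500,
t_c = ln(3.808 × 0.9500) / (1.55 − 0.407) = ln(3.618) / 1.143 = 1.286/1.143 = 1.125 d.
D_c = (k_1/k_2) L₀ e^(−k_1 t_c) = (0.407/1.55) × 41.3 × e^(−0.407×1.125) = 0.2626 × 41.3 × 0.6326 = 6.860 mg/L.
Minimum DO = C_s − D_c = 10.2 − 6.860 = 3.340 mg/L.

t_c ≈ 1.13 d; D_c ≈ 6.86 mg/L; min DO ≈ 3.34 mg/L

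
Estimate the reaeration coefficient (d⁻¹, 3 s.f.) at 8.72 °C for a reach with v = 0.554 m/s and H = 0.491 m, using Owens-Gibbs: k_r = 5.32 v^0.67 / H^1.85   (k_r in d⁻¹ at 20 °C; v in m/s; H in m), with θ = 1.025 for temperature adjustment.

k_r ≈ 10.1 d⁻¹

k_r(20) = 5.32 × 0.554^0.67 / 0.491^1.85 = 5.32 × 0.6732 / 0.2682 = 13.35 d⁻¹.
k_r(8.72) = 13.35 × 1.025^(8.72−20) = 13.35 × 0.7569 = 10.11 d⁻¹.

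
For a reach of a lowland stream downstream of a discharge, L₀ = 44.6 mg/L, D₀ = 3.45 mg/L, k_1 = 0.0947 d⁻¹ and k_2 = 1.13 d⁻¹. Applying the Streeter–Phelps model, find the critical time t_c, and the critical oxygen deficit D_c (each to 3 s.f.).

At the critical point dD/dt = 0, so k_1 L₀ e^(−k_1 t) = k_2 D. Substituting D(t) from the Streeter–Phelps equation and solving for t gives
t_c = ln[(k_2/k_1)(1 − D₀(k_2−k_1)/(k_1 L₀))] / (k_2−k_1).
Here k_2−k_1 = 1.035 d⁻¹ and 1 − D₀(k_2−k_1)/(k_1 L₀) = 1 − 3.45×1.035/(0.0947×44.6) = 0.1543, so
t_c = ln(11.93 × 0.1543) / 1.035 = 0.6106 / 1.035 = 0.5898 d.
L(t_c) = L₀ e^(−k_1 t_c) = 44.6 × 0.9457 = 42.18 mg/L, and at the critical point k_2 D_c = k_1 L, so D_c = (0.0947/1.13) × 42.18 = 3.535 mg/L.

t_c ≈ 0.590 d; D_c ≈ 3.53 mg/L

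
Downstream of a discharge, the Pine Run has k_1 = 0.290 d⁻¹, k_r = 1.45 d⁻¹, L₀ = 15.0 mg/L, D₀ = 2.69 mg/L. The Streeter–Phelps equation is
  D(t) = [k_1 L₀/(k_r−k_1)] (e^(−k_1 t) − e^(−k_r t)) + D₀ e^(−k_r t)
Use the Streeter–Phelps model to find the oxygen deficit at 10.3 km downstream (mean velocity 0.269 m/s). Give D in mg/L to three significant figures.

Travel time t = x/v = 10.3 km / (0.269 m/s) = 10300 m / 0.269 m/s = 38290 s = 0.4432 d.
k_1 L₀/(k_r−k_1) = 0.290×15.0/(1.45−0.290) = 4.350/1.160 = 3.750 mg/L.
e^(−k_1 t) = e^(−0.290×0.4432) = 0.8794; e^(−k_r t) = e^(−1.45×0.4432) = 0.5259.
D = 3.750 × (0.8794 − 0.5259) + 2.69 × 0.5259 = 1.326 + 1.415 = 2.740 mg/L.

D ≈ 2.74 mg/L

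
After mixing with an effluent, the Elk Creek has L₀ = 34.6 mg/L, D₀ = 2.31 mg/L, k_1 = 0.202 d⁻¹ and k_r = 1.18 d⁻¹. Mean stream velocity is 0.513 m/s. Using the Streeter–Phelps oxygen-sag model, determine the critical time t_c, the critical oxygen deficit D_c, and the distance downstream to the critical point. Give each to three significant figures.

t_c ≈ 1.41 d; D_c ≈ 4.46 mg/L; x_c ≈ 62.3 km

At the critical point dD/dt = 0, so k_1 L₀ e^(−k_1 t) = k_r D. Substituting D(t) from the Streeter–Phelps equation and solving for t gives
t_c = ln[(k_r/k_1)(1 − D₀(k_r−k_1)/(k_1 L₀))] / (k_r−k_1).
Here k_r−k_1 = 0.9780 d⁻¹ and 1 − D₀(k_r−k_1)/(k_1 L₀) = 1 − 2.31×0.9780/(0.202×34.6) = 0.6768, so
t_c = ln(5.842 × 0.6768) / 0.9780 = 1.375 / 0.9780 = 1.405 d.
L(t_c) = L₀ e^(−k_1 t_c) = 34.6 × 0.7528 = 26.05 mg/L, and at the critical point k_r D_c = k_1 L, so D_c = (0.202/1.18) × 26.05 = 4.459 mg/L.
x_c = v t_c = 0.513 m/s × 1.405 d × 86400 s/d = 62300 m ≈ 62.3 km.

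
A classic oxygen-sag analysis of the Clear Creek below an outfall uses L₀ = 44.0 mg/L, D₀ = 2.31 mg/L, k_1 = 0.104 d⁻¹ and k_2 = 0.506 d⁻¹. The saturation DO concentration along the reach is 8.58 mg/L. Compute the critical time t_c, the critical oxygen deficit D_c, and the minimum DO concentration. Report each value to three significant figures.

t_c ≈ 3.37 d; D_c ≈ 6.37 mg/L; min DO ≈ 2.21 mg/L

At the critical point dD/dt = 0, so k_1 L₀ e^(−k_1 t) = k_2 D. Substituting D(t) from the Streeter–Phelps equation and solving for t gives
t_c = ln[(k_2/k_1)(1 − D₀(k_2−k_1)/(k_1 L₀))] / (k_2−k_1).
Here k_2−k_1 = 0.4020 d⁻¹ and 1 − D₀(k_2−k_1)/(k_1 L₀) = 1 − 2.31×0.4020/(0.104×44.0) = 0.7971, so
t_c = ln(4.865 × 0.7971) / 0.4020 = 1.355 / 0.4020 = 3.371 d.
L(t_c) = L₀ e^(−k_1 t_c) = 44.0 × 0.7042 = 30.99 mg/L, and at the critical point k_2 D_c = k_1 L, so D_c = (0.104/0.506) × 30.99 = 6.369 mg/L.
Minimum DO = C_s − D_c = 8.58 − 6.369 = 2.211 mg/L.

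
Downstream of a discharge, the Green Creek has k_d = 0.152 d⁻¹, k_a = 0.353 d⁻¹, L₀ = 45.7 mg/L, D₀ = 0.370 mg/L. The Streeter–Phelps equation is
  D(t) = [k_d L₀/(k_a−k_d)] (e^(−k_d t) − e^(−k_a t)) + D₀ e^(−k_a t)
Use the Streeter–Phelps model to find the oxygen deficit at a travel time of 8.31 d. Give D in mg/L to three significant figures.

k_d L₀/(k_a−k_d) = 0.152×45.7/(0.353−0.152) = 6.946/0.2010 = 34.56 mg/L.
e^(−k_d t) = e^(−0.152×8.310) = 0.2828; e^(−k_a t) = e^(−0.353×8.310) = 0.05321.
D = 34.56 × (0.2828 − 0.05321) + 0.370 × 0.05321 = 7.933 + 0.01969 = 7.953 mg/L.

D ≈ 7.95 mg/L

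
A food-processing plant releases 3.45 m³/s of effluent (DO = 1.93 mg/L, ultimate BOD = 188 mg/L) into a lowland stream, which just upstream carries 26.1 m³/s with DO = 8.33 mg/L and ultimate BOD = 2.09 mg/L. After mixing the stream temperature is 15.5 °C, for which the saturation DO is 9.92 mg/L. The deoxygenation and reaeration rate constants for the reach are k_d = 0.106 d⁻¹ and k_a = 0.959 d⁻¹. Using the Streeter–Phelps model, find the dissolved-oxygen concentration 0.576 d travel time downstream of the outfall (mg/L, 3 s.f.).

Mixed DO = (26.1×8.33 + 3.45×1.93)/(26.1+3.45) = 224.1/29.55 = 7.583 mg/L.
Mixed L₀ = (26.1×2.09 + 3.45×188)/(29.55) = 703.1/29.55 = 23.80 mg/L.
Initial deficit D₀ = C_s − DO₀ = 9.92 − 7.583 = 2.337 mg/L.
D(0.576) = [0.106×23.80/(0.959−0.106)](e^(−0.106×0.576) − e^(−0.959×0.576)) + 2.337 e^(−0.959×0.576)
= 2.957 × (0.9408 − 0.5756) + 2.337 × 0.5756 = 2.425 mg/L.
DO = 9.92 − 2.425 = 7.495 mg/L.

DO ≈ 7.49 mg/L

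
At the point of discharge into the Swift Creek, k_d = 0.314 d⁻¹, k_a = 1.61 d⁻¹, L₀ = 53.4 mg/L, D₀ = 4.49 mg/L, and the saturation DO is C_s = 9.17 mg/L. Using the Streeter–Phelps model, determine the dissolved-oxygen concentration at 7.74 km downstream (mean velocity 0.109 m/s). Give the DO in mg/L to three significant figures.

Travel time t = x/v = 7.74 km / (0.109 m/s) = 7740 m / 0.109 m/s = 71010 s = 0.8219 d.
k_d L₀/(k_a−k_d) = 0.314×53.4/(1.61−0.314) = 16.77/1.296 = 12.94 mg/L.
e^(−k_d t) = e^(−0.314×0.8219) = 0.7725; e^(−k_a t) = e^(−1.61×0.8219) = 0.2663.
D = 12.94 × (0.7725 − 0.2663) + 4.49 × 0.2663 = 6.550 + 1.196 = 7.746 mg/L.
DO = C_s − D = 9.17 − 7.746 = 1.424 mg/L.

DO ≈ 1.42 mg/L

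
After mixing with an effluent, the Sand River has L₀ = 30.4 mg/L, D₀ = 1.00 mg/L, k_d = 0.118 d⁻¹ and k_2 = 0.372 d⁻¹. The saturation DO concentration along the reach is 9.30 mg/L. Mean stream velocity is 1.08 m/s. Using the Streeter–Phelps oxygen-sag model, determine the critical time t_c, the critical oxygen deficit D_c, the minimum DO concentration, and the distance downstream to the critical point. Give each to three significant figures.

t_c ≈ 4.23 d; D_c ≈ 5.85 mg/L; min DO ≈ 3.45 mg/L; x_c ≈ 395 km

With k_2/k_d = 3.153 and 1 − D₀(k_2−k_d)/(k_d L₀) = 0.9292,
t_c = ln(3.153 × 0.9292) / (0.372 − 0.118) = ln(2.929) / 0.2540 = 1.075/0.2540 = 4.231 d.
L(t_c) = L₀ e^(−k_d t_c) = 30.4 × 0.6070 = 18.45 mg/L, and at the critical point k_2 D_c = k_d L, so D_c = (0.118/0.372) × 18.45 = 5.853 mg/L.
Minimum DO = C_s − D_c = 9.30 − 5.853 = 3.447 mg/L.
x_c = v t_c = 1.08 m/s × 4.231 d × 86400 s/d = 394800 m ≈ 395 km.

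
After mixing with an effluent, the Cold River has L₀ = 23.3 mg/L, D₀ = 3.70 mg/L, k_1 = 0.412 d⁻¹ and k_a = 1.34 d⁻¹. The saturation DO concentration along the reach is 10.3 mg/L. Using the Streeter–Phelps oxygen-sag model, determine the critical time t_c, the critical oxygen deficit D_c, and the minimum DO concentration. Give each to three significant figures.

With k_a/k_1 = 3.252 and 1 − D₀(k_a−k_1)/(k_1 L₀) = 0.6423,
t_c = ln(3.252 × 0.6423) / (1.34 − 0.412) = ln(2.089) / 0.9280 = 0.7367/0.9280 = 0.7939 d.
L(t_c) = L₀ e^(−k_1 t_c) = 23.3 × 0.7210 = 16.80 mg/L, and at the critical point k_a D_c = k_1 L, so D_c = (0.412/1.34) × 16.80 = 5.165 mg/L.
Minimum DO = C_s − D_c = 10.3 − 5.165 = 5.135 mg/L.

t_c ≈ 0.794 d; D_c ≈ 5.17 mg/L; min DO ≈ 5.13 mg/L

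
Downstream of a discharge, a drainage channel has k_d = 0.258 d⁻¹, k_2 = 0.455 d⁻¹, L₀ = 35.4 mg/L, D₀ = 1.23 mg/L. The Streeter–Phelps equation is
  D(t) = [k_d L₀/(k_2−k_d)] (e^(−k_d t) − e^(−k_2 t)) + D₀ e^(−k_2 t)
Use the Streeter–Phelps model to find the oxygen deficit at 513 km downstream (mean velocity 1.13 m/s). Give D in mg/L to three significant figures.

D ≈ 7.82 mg/L

Travel time t = x/v = 513 km / (1.13 m/s) = 513000 m / 1.13 m/s = 454000 s = 5.254 d.
k_d L₀/(k_2−k_d) = 0.258×35.4/(0.455−0.258) = 9.133/0.1970 = 46.36 mg/L.
e^(−k_d t) = e^(−0.258×5.254) = 0.2578; e^(−k_2 t) = e^(−0.455×5.254) = 0.09156.
D = 46.36 × (0.2578 − 0.09156) + 1.23 × 0.09156 = 7.706 + 0.1126 = 7.819 mg/L.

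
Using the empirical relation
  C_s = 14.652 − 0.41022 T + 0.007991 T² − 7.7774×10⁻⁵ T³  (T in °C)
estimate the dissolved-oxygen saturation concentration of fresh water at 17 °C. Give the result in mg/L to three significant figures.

C_s ≈ 9.61 mg/L

C_s = 14.652 − 0.41022×17 + 0.007991×17² − 7.7774×10⁻⁵×17³ = 9.606 mg/L.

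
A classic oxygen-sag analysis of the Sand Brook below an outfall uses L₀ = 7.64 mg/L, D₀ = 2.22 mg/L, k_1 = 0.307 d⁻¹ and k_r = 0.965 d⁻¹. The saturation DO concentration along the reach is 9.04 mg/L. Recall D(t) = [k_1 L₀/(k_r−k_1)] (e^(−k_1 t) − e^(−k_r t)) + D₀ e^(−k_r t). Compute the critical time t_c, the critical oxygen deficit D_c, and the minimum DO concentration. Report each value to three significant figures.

t_c = [1/(k_r−k_1)] ln[(k_r/k_1)(1 − D₀(k_r−k_1)/(k_1 L₀))]
= [1/(0.965−0.307)] ln[(0.965/0.307)(1 − 2.22×0.6580/(0.307×7.64))]
= (1/0.6580) ln[3.143 × 0.3772] = 1.520 × ln(1.186) = 1.520 × 0.1703 = 0.2588 d.
L(t_c) = L₀ e^(−k_1 t_c) = 7.64 × 0.9236 = 7.056 mg/L, and at the critical point k_r D_c = k_1 L, so D_c = (0.307/0.965) × 7.056 = 2.245 mg/L.
Minimum DO = C_s − D_c = 9.04 − 2.245 = 6.795 mg/L.

t_c ≈ 0.259 d; D_c ≈ 2.24 mg/L; min DO ≈ 6.80 mg/L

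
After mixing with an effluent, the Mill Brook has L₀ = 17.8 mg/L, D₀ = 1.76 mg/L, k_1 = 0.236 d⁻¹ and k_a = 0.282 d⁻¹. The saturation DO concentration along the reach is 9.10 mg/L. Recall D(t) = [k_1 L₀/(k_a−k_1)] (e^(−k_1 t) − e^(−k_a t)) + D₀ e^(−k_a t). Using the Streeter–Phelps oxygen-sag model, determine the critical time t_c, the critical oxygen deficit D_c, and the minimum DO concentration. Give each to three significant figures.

t_c = [1/(k_a−k_1)] ln[(k_a/k_1)(1 − D₀(k_a−k_1)/(k_1 L₀))]
= [1/(0.282−0.236)] ln[(0.282/0.236)(1 − 1.76×0.04600/(0.236×17.8))]
= (1/0.04600) ln[1.195 × 0.9807] = 21.74 × ln(1.172) = 21.74 × 0.1586 = 3.448 d.
L(t_c) = L₀ e^(−k_1 t_c) = 17.8 × 0.4432 = 7.889 mg/L, and at the critical point k_a D_c = k_1 L, so D_c = (0.236/0.282) × 7.889 = 6.602 mg/L.
Minimum DO = C_s − D_c = 9.10 − 6.602 = 2.498 mg/L.

t_c ≈ 3.45 d; D_c ≈ 6.60 mg/L; min DO ≈ 2.50 mg/L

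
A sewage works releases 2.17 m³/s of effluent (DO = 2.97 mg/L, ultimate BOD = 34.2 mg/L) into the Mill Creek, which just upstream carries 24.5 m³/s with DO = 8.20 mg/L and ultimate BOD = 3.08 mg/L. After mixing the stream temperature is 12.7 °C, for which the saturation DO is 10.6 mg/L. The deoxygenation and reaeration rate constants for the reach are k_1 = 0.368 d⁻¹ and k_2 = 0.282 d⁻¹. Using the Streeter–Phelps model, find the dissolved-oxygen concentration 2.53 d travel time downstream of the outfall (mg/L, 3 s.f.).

DO ≈ 6.91 mg/L

Mixed DO = (24.5×8.20 + 2.17×2.97)/(24.5+2.17) = 207.3/26.67 = 7.774 mg/L.
Mixed L₀ = (24.5×3.08 + 2.17×34.2)/(26.67) = 149.7/26.67 = 5.612 mg/L.
Initial deficit D₀ = C_s − DO₀ = 10.6 − 7.774 = 2.826 mg/L.
D(2.53) = [0.368×5.612/(0.282−0.368)](e^(−0.368×2.53) − e^(−0.282×2.53)) + 2.826 e^(−0.282×2.53)
= -24.01 × (0.3941 − 0.4899) + 2.826 × 0.4899 = 3.685 mg/L.
DO = 10.6 − 3.685 = 6.915 mg/L.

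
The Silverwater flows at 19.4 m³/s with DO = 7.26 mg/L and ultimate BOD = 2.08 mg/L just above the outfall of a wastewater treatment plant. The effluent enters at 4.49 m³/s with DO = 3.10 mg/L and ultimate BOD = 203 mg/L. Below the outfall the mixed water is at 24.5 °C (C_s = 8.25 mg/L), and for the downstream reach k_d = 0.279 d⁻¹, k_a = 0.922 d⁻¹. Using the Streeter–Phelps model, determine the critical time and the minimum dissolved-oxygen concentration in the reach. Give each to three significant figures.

Mixed DO = (19.4×7.26 + 4.49×3.10)/(19.4+4.49) = 154.8/23.89 = 6.478 mg/L.
Mixed L₀ = (19.4×2.08 + 4.49×203)/(23.89) = 951.8/23.89 = 39.84 mg/L.
Initial deficit D₀ = C_s − DO₀ = 8.25 − 6.478 = 1.772 mg/L.
t_c = (1/0.6430) ln[(0.922/0.279)(1 − 1.772×0.6430/(0.279×39.84))] = 1.555 × ln(2.966) = 1.691 d.
D_c = (0.279/0.922) × 39.84 × e^(−0.279×1.691) = 0.3026 × 39.84 × 0.6239 = 7.522 mg/L.
Minimum DO = 8.25 − 7.522 = 0.7279 mg/L.

t_c ≈ 1.69 d; minimum DO ≈ 0.728 mg/L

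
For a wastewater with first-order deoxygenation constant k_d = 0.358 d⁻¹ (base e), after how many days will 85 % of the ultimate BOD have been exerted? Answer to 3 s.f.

y/L₀ = 1 − e^(−k_d t) = 0.85 ⇒ e^(−k_d t) = 0.150
t = −ln(0.150) / 0.358 = 1.897 / 0.358 = 5.299 d.

t ≈ 5.30 d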